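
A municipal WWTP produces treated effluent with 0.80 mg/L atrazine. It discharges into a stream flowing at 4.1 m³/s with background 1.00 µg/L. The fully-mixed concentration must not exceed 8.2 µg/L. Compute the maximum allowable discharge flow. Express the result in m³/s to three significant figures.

0.0373 m³/s

1.00 µg/L = 0.001 mg/L.
8.2 µg/L = 0.0082 mg/L.
Mass balance at complete mixing: C_std·(Q_w + Q_r) = Q_w·C_e + Q_r·C_b.
Rearranging, Q_w = Q_r·(C_std − C_b)/(C_e − C_std) = 4.1·(0.0082 − 0.001) / (0.8 − 0.0082) = 0.03728 m³/s.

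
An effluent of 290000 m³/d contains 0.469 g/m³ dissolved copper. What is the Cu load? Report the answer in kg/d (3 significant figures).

290000 m³/d = 3.356 m³/s.
Mass flux = Q·C = 3.356 m³/s × 0.469 g/m³ = 1.574 g/s.
= 1.574 g/s × 86.4 = 136 kg/d.

136 kg/d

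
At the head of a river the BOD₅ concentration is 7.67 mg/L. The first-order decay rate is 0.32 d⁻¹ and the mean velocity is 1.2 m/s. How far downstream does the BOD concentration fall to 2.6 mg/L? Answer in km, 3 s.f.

351 km

From C = C₀·e^(−kt), t = ln(C₀/C)/k = ln(7.67/2.6)/0.32 = 1.082/0.32 = 3.381 d.
Distance = v·t = 1.2 m/s × 2.921e+05 s = 3.505e+05 m = 350.5 km.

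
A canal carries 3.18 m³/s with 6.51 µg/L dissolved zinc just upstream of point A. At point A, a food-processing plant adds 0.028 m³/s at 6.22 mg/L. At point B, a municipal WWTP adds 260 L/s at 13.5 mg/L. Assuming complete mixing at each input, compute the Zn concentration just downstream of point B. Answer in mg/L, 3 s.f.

6.51 µg/L = 0.00651 mg/L.
After input A: C = (3.18·0.00651 + 0.028·6.22) / 3.208 = 0.06074 mg/L.
260 L/s = 0.26 m³/s.
After input B: C = (3.208·0.06074 + 0.26·13.5) / 3.468 = 1.068 mg/L.

1.07 mg/L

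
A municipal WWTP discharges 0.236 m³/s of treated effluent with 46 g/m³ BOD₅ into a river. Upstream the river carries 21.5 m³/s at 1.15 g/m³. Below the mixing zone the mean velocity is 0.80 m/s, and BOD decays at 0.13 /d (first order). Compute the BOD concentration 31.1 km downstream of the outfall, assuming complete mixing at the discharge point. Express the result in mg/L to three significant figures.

1.54 mg/L

After complete mixing, C₀ = (0.236·46 + 21.5·1.15) / 21.74 = 1.637 mg/L.
Travel time t = 3.11e+04 m / 0.80 m/s = 3.888e+04 s = 0.4499 d.
C = 1.637·exp(−0.13·0.4499) = 1.637·0.9432 = 1.544 mg/L.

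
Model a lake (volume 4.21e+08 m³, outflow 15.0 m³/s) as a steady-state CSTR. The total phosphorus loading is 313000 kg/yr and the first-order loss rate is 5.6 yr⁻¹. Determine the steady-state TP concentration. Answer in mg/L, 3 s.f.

Outflow Q = 15.0 m³/s × 3.156e+07 s/yr = 4.734e+08 m³/yr.
Steady-state CSTR mass balance: W = Q·C + k·V·C, so C = W/(Q + kV).
Q + kV = 4.734e+08 + 5.6·4.21e+08 = 2.831e+09 m³/yr.
C = 313000/2.831e+09 = 0.0001106 kg/m³ = 0.1106 mg/L.

0.111 mg/L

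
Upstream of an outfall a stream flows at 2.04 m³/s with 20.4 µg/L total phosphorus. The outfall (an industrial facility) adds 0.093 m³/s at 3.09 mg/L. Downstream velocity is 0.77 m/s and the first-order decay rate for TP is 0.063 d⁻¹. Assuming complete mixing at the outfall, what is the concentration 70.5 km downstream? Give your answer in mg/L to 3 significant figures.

20.4 µg/L = 0.0204 mg/L.
After complete mixing, C₀ = (0.093·3.09 + 2.04·0.0204) / 2.133 = 0.1542 mg/L.
Travel time t = 7.05e+04 m / 0.77 m/s = 9.156e+04 s = 1.06 d.
C = 0.1542·exp(−0.063·1.06) = 0.1542·0.9354 = 0.1443 mg/L.

0.144 mg/L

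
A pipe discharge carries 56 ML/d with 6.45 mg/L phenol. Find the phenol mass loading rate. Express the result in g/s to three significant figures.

56 ML/d = 0.6481 m³/s.
Mass flux = Q·C = 0.6481 m³/s × 6.45 g/m³ = 4.181 g/s.

4.18 g/s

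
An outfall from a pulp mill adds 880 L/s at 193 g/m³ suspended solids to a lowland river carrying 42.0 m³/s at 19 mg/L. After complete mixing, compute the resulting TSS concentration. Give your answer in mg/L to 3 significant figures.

22.6 mg/L

880 L/s = 0.88 m³/s.
By mass balance at complete mixing, C = (0.88·193 + 42·19) / (0.88 + 42) = 967.8/42.88 = 22.57 mg/L.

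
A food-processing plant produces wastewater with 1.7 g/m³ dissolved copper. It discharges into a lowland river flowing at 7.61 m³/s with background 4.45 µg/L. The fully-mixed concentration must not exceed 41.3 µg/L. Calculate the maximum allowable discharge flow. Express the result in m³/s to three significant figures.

0.169 m³/s

4.45 µg/L = 0.00445 mg/L.
41.3 µg/L = 0.0413 mg/L.
Mass balance at complete mixing: C_std·(Q_w + Q_r) = Q_w·C_e + Q_r·C_b.
Rearranging, Q_w = Q_r·(C_std − C_b)/(C_e − C_std) = 7.61·(0.0413 − 0.00445) / (1.7 − 0.0413) = 0.1691 m³/s.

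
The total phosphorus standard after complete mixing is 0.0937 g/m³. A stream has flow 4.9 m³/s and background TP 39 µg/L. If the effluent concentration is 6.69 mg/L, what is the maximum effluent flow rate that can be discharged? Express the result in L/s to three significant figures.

40.6 L/s

39 µg/L = 0.039 mg/L.
Mass balance at complete mixing: C_std·(Q_w + Q_r) = Q_w·C_e + Q_r·C_b.
Rearranging, Q_w = Q_r·(C_std − C_b)/(C_e − C_std) = 4.9·(0.0937 − 0.039) / (6.69 − 0.0937) = 0.04063 m³/s.
= 40.63 L/s.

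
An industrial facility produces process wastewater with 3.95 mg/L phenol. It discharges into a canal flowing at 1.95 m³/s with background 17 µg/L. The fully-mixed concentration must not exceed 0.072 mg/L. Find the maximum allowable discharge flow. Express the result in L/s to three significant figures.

17 µg/L = 0.017 mg/L.
Mass balance at complete mixing: C_std·(Q_w + Q_r) = Q_w·C_e + Q_r·C_b.
Rearranging, Q_w = Q_r·(C_std − C_b)/(C_e − C_std) = 1.95·(0.072 − 0.017) / (3.95 − 0.072) = 0.02766 m³/s.
= 27.66 L/s.

27.7 L/s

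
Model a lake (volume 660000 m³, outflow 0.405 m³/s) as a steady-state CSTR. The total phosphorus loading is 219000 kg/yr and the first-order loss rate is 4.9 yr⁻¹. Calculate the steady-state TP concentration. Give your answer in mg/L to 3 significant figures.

Outflow Q = 0.405 m³/s × 3.156e+07 s/yr = 1.278e+07 m³/yr.
Steady-state CSTR mass balance: W = Q·C + k·V·C, so C = W/(Q + kV).
Q + kV = 1.278e+07 + 4.9·660000 = 1.601e+07 m³/yr.
C = 219000/1.601e+07 = 0.01367 kg/m³ = 13.67 mg/L.

13.7 mg/L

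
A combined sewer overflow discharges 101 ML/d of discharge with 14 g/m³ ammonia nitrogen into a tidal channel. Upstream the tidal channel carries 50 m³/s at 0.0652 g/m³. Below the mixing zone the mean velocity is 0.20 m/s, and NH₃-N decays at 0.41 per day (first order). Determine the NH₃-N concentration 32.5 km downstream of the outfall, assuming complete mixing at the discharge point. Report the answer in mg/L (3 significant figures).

0.177 mg/L

101 ML/d = 1.169 m³/s.
After complete mixing, C₀ = (1.169·14 + 50·0.0652) / 51.17 = 0.3835 mg/L.
Travel time t = 3.25e+04 m / 0.20 m/s = 1.625e+05 s = 1.881 d.
C = 0.3835·exp(−0.41·1.881) = 0.3835·0.4625 = 0.1774 mg/L.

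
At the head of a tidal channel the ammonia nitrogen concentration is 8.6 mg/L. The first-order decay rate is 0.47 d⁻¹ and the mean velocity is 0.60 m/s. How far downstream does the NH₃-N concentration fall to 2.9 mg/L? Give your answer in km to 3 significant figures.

120 km

From C = C₀·e^(−kt), t = ln(C₀/C)/k = ln(8.6/2.9)/0.47 = 1.087/0.47 = 2.313 d.
Distance = v·t = 0.60 m/s × 1.998e+05 s = 1.199e+05 m = 119.9 km.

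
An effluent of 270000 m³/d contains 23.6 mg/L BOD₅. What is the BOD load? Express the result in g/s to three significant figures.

73.8 g/s

270000 m³/d = 3.125 m³/s.
Mass flux = Q·C = 3.125 m³/s × 23.6 g/m³ = 73.75 g/s.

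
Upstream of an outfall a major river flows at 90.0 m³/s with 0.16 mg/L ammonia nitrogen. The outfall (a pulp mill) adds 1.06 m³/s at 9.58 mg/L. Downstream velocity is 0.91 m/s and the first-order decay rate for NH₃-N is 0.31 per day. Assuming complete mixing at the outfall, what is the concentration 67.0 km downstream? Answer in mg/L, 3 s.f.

After complete mixing, C₀ = (1.06·9.58 + 90·0.16) / 91.06 = 0.2697 mg/L.
Travel time t = 6.7e+04 m / 0.91 m/s = 7.363e+04 s = 0.8522 d.
C = 0.2697·exp(−0.31·0.8522) = 0.2697·0.7678 = 0.2071 mg/L.

0.207 mg/L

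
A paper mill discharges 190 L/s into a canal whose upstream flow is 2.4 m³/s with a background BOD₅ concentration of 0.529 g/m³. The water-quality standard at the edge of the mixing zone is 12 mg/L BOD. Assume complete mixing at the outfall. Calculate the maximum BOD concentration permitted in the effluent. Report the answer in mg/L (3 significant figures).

157 mg/L

190 L/s = 0.19 m³/s.
Mass balance: 12·2.59 = 0.19·Cₑ + 2.4·0.529.
Cₑ = (31.08 − 1.27) / 0.19 = 156.9 mg/L.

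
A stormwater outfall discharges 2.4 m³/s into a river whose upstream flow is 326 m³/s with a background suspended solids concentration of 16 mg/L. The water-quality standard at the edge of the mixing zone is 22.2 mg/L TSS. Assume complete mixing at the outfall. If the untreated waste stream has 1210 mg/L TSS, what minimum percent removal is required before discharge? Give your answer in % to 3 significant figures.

Mass balance: 22.2·328.4 = 2.4·Cₑ + 326·16.
Cₑ = (7290 − 5216) / 2.4 = 864.4 mg/L.
Required removal = 1 − 864.4/1210 = 28.56 %.

28.6 %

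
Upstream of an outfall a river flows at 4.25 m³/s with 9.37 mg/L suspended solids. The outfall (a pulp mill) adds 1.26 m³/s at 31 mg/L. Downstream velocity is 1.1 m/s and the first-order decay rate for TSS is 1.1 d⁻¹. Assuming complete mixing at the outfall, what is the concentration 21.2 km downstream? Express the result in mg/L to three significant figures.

11.2 mg/L

After complete mixing, C₀ = (1.26·31 + 4.25·9.37) / 5.51 = 14.32 mg/L.
Travel time t = 2.12e+04 m / 1.1 m/s = 1.927e+04 s = 0.2231 d.
C = 14.32·exp(−1.1·0.2231) = 14.32·0.7824 = 11.2 mg/L.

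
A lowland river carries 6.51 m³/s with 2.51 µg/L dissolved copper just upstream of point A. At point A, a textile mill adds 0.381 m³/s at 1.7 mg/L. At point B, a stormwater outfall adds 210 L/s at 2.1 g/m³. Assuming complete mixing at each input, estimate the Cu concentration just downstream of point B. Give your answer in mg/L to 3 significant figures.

2.51 µg/L = 0.00251 mg/L.
After input A: C = (6.51·0.00251 + 0.381·1.7) / 6.891 = 0.09636 mg/L.
210 L/s = 0.21 m³/s.
After input B: C = (6.891·0.09636 + 0.21·2.1) / 7.101 = 0.1556 mg/L.

0.156 mg/L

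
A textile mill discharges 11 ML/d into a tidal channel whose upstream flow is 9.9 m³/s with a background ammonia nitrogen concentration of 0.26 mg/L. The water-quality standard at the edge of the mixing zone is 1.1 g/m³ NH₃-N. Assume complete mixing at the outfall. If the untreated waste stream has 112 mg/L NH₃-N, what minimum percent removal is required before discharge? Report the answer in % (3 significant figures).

11 ML/d = 0.1273 m³/s.
Mass balance: 1.1·10.03 = 0.1273·Cₑ + 9.9·0.26.
Cₑ = (11.03 − 2.574) / 0.1273 = 66.42 mg/L.
Required removal = 1 − 66.42/112 = 40.7 %.

40.7 %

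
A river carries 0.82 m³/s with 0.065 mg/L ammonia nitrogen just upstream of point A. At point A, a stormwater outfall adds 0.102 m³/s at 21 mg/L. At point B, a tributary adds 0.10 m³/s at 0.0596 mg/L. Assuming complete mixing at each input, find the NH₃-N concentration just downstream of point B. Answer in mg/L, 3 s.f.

2.15 mg/L

After input A: C = (0.82·0.065 + 0.102·21) / 0.922 = 2.381 mg/L.
After input B: C = (0.922·2.381 + 0.1·0.0596) / 1.022 = 2.154 mg/L.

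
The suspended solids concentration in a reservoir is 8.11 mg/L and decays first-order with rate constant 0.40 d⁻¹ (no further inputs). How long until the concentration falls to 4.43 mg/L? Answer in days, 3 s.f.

t = ln(C₀/C)/k = ln(8.11/4.43)/0.40 = 0.6047/0.40 = 1.512 d.

1.51 d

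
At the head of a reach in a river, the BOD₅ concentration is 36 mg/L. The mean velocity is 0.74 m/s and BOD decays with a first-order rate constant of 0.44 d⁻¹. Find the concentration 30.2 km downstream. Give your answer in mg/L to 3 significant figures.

29.2 mg/L

Travel time t = 30.2 km / 0.74 m/s = 3.02e+04/0.74 = 4.081e+04 s = 0.4723 d.
First-order decay: C = 36·exp(−0.44·0.4723) = 36·0.8123 = 29.24 mg/L.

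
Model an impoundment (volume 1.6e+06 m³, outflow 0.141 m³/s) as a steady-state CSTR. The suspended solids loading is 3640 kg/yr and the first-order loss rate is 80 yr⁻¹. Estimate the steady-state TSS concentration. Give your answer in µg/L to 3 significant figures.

Outflow Q = 0.141 m³/s × 3.156e+07 s/yr = 4.45e+06 m³/yr.
Steady-state CSTR mass balance: W = Q·C + k·V·C, so C = W/(Q + kV).
Q + kV = 4.45e+06 + 80·1.6e+06 = 1.324e+08 m³/yr.
C = 3640/1.324e+08 = 2.748e-05 kg/m³ = 0.02748 mg/L = 27.48 µg/L.

27.5 µg/L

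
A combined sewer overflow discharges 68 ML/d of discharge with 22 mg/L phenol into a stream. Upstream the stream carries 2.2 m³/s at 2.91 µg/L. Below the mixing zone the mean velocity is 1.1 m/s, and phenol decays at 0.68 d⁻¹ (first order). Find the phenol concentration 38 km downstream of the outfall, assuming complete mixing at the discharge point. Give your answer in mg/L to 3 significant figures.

4.42 mg/L

68 ML/d = 0.787 m³/s.
2.91 µg/L = 0.00291 mg/L.
After complete mixing, C₀ = (0.787·22 + 2.2·0.00291) / 2.987 = 5.799 mg/L.
Travel time t = 3.8e+04 m / 1.1 m/s = 3.455e+04 s = 0.3998 d.
C = 5.799·exp(−0.68·0.3998) = 5.799·0.7619 = 4.418 mg/L.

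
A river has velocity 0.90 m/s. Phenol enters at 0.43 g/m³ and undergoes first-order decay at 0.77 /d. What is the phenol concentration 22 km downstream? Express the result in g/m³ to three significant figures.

Travel time t = 22 km / 0.90 m/s = 2.2e+04/0.90 = 2.444e+04 s = 0.2829 d.
First-order decay: C = 0.43·exp(−0.77·0.2829) = 0.43·0.8042 = 0.3458 g/m³.

0.346 g/m³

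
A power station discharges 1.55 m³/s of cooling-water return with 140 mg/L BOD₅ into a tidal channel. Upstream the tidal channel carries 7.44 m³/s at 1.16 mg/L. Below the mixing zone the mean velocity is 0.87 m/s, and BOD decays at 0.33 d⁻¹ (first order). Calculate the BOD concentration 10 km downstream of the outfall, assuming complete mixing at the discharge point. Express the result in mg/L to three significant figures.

24.0 mg/L

After complete mixing, C₀ = (1.55·140 + 7.44·1.16) / 8.99 = 25.1 mg/L.
Travel time t = 1e+04 m / 0.87 m/s = 1.149e+04 s = 0.133 d.
C = 25.1·exp(−0.33·0.133) = 25.1·0.957 = 24.02 mg/L.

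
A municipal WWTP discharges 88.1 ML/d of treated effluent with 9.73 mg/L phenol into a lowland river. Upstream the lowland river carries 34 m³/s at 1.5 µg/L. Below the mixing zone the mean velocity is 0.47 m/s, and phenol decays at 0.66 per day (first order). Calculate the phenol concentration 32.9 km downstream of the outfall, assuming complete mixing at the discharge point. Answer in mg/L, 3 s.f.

88.1 ML/d = 1.02 m³/s.
1.5 µg/L = 0.0015 mg/L.
After complete mixing, C₀ = (1.02·9.73 + 34·0.0015) / 35.02 = 0.2848 mg/L.
Travel time t = 3.29e+04 m / 0.47 m/s = 7e+04 s = 0.8102 d.
C = 0.2848·exp(−0.66·0.8102) = 0.2848·0.5858 = 0.1668 mg/L.

0.167 mg/L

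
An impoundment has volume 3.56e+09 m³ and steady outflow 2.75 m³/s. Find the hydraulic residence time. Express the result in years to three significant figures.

Q = 2.75 m³/s × 3.156e+07 s/yr = 8.678e+07 m³/yr.
Hydraulic residence time τ = V/Q = 3.56e+09/8.678e+07 = 41.02 yr.

41.0 yr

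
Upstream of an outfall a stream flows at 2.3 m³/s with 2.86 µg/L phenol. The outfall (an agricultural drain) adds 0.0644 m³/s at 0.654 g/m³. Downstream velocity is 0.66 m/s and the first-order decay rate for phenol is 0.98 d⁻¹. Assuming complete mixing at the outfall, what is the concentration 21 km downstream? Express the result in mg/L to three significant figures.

2.86 µg/L = 0.00286 mg/L.
After complete mixing, C₀ = (0.0644·0.654 + 2.3·0.00286) / 2.364 = 0.0206 mg/L.
Travel time t = 2.1e+04 m / 0.66 m/s = 3.182e+04 s = 0.3683 d.
C = 0.0206·exp(−0.98·0.3683) = 0.0206·0.697 = 0.01436 mg/L.

0.0144 mg/L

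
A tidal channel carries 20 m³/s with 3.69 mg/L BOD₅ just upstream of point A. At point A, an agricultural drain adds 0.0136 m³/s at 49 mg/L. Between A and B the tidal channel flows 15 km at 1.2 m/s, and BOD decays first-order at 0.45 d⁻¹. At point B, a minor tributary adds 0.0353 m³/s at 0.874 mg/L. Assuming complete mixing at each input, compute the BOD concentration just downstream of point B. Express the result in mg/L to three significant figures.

3.48 mg/L

After input A: C = (20·3.69 + 0.0136·49) / 20.01 = 3.721 mg/L.
Over the 15 km reach to input B (t = 1.25e+04 s = 0.1447 d), decay gives C = 3.721·exp(−0.45·0.1447) = 3.486 mg/L.
After input B: C = (20.01·3.486 + 0.0353·0.874) / 20.05 = 3.482 mg/L.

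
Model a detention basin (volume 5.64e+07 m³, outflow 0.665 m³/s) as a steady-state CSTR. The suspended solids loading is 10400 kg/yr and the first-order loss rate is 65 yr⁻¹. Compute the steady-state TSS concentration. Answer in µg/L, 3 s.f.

Outflow Q = 0.665 m³/s × 3.156e+07 s/yr = 2.099e+07 m³/yr.
Steady-state CSTR mass balance: W = Q·C + k·V·C, so C = W/(Q + kV).
Q + kV = 2.099e+07 + 65·5.64e+07 = 3.687e+09 m³/yr.
C = 10400/3.687e+09 = 2.821e-06 kg/m³ = 0.002821 mg/L = 2.821 µg/L.

2.82 µg/L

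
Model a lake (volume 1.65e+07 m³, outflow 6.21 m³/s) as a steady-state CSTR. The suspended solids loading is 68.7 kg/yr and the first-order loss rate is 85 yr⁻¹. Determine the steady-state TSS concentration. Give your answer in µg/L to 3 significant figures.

Outflow Q = 6.21 m³/s × 3.156e+07 s/yr = 1.96e+08 m³/yr.
Steady-state CSTR mass balance: W = Q·C + k·V·C, so C = W/(Q + kV).
Q + kV = 1.96e+08 + 85·1.65e+07 = 1.598e+09 m³/yr.
C = 68.7/1.598e+09 = 4.298e-08 kg/m³ = 4.298e-05 mg/L = 0.04298 µg/L.

0.0430 µg/L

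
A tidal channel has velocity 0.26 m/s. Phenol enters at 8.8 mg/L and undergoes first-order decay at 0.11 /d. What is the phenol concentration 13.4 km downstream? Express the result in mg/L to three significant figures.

Travel time t = 13.4 km / 0.26 m/s = 1.34e+04/0.26 = 5.154e+04 s = 0.5965 d.
First-order decay: C = 8.8·exp(−0.11·0.5965) = 8.8·0.9365 = 8.241 mg/L.

8.24 mg/L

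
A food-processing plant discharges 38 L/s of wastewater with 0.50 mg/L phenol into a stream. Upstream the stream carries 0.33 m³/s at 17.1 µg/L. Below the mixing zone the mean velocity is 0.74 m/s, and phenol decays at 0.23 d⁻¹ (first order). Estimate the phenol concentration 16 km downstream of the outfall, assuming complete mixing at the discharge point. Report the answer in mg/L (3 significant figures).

38 L/s = 0.038 m³/s.
17.1 µg/L = 0.0171 mg/L.
After complete mixing, C₀ = (0.038·0.5 + 0.33·0.0171) / 0.368 = 0.06696 mg/L.
Travel time t = 1.6e+04 m / 0.74 m/s = 2.162e+04 s = 0.2503 d.
C = 0.06696·exp(−0.23·0.2503) = 0.06696·0.9441 = 0.06322 mg/L.

0.0632 mg/L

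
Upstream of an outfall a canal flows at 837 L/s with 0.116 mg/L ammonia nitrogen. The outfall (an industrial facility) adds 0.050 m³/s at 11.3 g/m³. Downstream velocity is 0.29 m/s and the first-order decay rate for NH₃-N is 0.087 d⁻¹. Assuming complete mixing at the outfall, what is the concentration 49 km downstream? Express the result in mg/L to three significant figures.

0.630 mg/L

837 L/s = 0.837 m³/s.
After complete mixing, C₀ = (0.05·11.3 + 0.837·0.116) / 0.887 = 0.7464 mg/L.
Travel time t = 4.9e+04 m / 0.29 m/s = 1.69e+05 s = 1.956 d.
C = 0.7464·exp(−0.087·1.956) = 0.7464·0.8435 = 0.6297 mg/L.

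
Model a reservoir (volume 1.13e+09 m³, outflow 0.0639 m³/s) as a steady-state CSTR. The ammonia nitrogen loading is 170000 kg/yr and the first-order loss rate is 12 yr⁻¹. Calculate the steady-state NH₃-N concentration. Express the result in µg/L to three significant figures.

12.5 µg/L

Outflow Q = 0.0639 m³/s × 3.156e+07 s/yr = 2.017e+06 m³/yr.
Steady-state CSTR mass balance: W = Q·C + k·V·C, so C = W/(Q + kV).
Q + kV = 2.017e+06 + 12·1.13e+09 = 1.356e+10 m³/yr.
C = 170000/1.356e+10 = 1.254e-05 kg/m³ = 0.01254 mg/L = 12.54 µg/L.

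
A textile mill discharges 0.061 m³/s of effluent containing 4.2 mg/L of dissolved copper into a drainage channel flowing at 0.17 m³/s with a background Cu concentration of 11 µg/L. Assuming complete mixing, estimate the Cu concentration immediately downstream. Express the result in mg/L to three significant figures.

1.12 mg/L

11 µg/L = 0.011 mg/L.
Flow-weighted mixing gives C = (0.061·4.2 + 0.17·0.011) / (0.061 + 0.17) = 0.2581/0.231 = 1.117 mg/L.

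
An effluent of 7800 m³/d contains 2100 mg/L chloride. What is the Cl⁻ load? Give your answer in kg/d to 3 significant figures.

7800 m³/d = 0.09028 m³/s.
Mass flux = Q·C = 0.09028 m³/s × 2100 g/m³ = 189.6 g/s.
= 189.6 g/s × 86.4 = 1.638e+04 kg/d.

16400 kg/d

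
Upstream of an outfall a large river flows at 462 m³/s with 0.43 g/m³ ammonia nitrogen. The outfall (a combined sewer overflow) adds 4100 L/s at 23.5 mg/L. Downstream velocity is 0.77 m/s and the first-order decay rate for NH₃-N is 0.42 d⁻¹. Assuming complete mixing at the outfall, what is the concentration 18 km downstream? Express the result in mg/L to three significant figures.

4100 L/s = 4.1 m³/s.
After complete mixing, C₀ = (4.1·23.5 + 462·0.43) / 466.1 = 0.6329 mg/L.
Travel time t = 1.8e+04 m / 0.77 m/s = 2.338e+04 s = 0.2706 d.
C = 0.6329·exp(−0.42·0.2706) = 0.6329·0.8926 = 0.5649 mg/L.

0.565 mg/L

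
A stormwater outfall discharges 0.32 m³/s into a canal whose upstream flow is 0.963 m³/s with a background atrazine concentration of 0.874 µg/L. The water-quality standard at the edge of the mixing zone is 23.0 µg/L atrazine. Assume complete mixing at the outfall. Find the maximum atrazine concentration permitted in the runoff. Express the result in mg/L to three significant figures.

0.0896 mg/L

0.874 µg/L = 0.000874 mg/L.
23.0 µg/L = 0.023 mg/L.
Mass balance: 0.023·1.283 = 0.32·Cₑ + 0.963·0.000874.
Cₑ = (0.02951 − 0.0008417) / 0.32 = 0.08959 mg/L.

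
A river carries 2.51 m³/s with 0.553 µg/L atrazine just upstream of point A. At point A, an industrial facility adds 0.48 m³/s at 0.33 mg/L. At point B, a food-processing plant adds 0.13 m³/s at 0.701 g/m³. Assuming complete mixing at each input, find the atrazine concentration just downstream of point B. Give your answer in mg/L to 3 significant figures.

0.553 µg/L = 0.000553 mg/L.
After input A: C = (2.51·0.000553 + 0.48·0.33) / 2.99 = 0.05344 mg/L.
After input B: C = (2.99·0.05344 + 0.13·0.701) / 3.12 = 0.08042 mg/L.

0.0804 mg/L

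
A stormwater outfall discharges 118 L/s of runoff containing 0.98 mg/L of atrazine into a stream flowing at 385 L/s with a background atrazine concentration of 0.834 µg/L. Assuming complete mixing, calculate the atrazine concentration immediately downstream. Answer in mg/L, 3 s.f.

118 L/s = 0.118 m³/s.
385 L/s = 0.385 m³/s.
0.834 µg/L = 0.000834 mg/L.
Conservation of mass across the mixing zone: C = (0.118·0.98 + 0.385·0.000834) / (0.118 + 0.385) = 0.116/0.503 = 0.2305 mg/L.

0.231 mg/L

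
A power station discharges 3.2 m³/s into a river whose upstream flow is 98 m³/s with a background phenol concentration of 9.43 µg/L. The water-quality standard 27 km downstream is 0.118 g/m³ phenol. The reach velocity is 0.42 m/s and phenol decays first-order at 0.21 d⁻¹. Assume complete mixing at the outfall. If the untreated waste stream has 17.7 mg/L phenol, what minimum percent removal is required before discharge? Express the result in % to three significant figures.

77.0 %

9.43 µg/L = 0.00943 mg/L.
Travel time to the compliance point: t = 2.7e+04/0.42 = 6.429e+04 s = 0.744 d; decay factor exp(−0.21·0.744) = 0.8553.
So the concentration just after mixing may be at most 0.118/0.8553 = 0.138 mg/L.
Mass balance: 0.138·101.2 = 3.2·Cₑ + 98·0.00943.
Cₑ = (13.96 − 0.9241) / 3.2 = 4.074 mg/L.
Required removal = 1 − 4.074/17.7 = 76.98 %.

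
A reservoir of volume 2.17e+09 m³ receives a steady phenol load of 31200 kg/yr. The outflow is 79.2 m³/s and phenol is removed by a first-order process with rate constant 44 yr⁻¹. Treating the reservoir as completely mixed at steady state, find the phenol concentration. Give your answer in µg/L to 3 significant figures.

0.318 µg/L

Outflow Q = 79.2 m³/s × 3.156e+07 s/yr = 2.499e+09 m³/yr.
Steady-state CSTR mass balance: W = Q·C + k·V·C, so C = W/(Q + kV).
Q + kV = 2.499e+09 + 44·2.17e+09 = 9.798e+10 m³/yr.
C = 31200/9.798e+10 = 3.184e-07 kg/m³ = 0.0003184 mg/L = 0.3184 µg/L.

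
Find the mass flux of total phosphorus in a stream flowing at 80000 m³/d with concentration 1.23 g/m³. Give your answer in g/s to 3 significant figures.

1.14 g/s

80000 m³/d = 0.9259 m³/s.
Mass flux = Q·C = 0.9259 m³/s × 1.23 g/m³ = 1.139 g/s.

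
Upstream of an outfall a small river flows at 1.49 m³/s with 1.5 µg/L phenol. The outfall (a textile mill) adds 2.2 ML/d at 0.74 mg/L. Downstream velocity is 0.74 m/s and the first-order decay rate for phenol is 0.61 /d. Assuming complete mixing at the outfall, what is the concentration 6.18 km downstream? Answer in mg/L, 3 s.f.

0.0131 mg/L

2.2 ML/d = 0.02546 m³/s.
1.5 µg/L = 0.0015 mg/L.
After complete mixing, C₀ = (0.02546·0.74 + 1.49·0.0015) / 1.515 = 0.01391 mg/L.
Travel time t = 6180 m / 0.74 m/s = 8351 s = 0.09666 d.
C = 0.01391·exp(−0.61·0.09666) = 0.01391·0.9427 = 0.01311 mg/L.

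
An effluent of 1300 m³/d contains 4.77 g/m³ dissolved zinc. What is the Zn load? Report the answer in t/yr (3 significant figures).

2.26 t/yr

1300 m³/d = 0.01505 m³/s.
Mass flux = Q·C = 0.01505 m³/s × 4.77 g/m³ = 0.07177 g/s.
= 0.07177 g/s × 31.56 = 2.265 t/yr.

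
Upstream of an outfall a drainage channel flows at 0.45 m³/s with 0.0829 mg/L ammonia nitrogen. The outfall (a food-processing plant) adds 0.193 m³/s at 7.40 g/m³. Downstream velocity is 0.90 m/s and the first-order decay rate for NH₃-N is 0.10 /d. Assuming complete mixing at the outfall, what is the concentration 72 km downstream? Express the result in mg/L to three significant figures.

2.08 mg/L

After complete mixing, C₀ = (0.193·7.4 + 0.45·0.0829) / 0.643 = 2.279 mg/L.
Travel time t = 7.2e+04 m / 0.90 m/s = 8e+04 s = 0.9259 d.
C = 2.279·exp(−0.10·0.9259) = 2.279·0.9116 = 2.078 mg/L.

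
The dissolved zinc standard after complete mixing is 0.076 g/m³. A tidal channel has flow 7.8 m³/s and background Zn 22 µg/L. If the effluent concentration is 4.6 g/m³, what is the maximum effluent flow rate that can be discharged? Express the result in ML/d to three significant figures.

22 µg/L = 0.022 mg/L.
Mass balance at complete mixing: C_std·(Q_w + Q_r) = Q_w·C_e + Q_r·C_b.
Rearranging, Q_w = Q_r·(C_std − C_b)/(C_e − C_std) = 7.8·(0.076 − 0.022) / (4.6 − 0.076) = 0.0931 m³/s.
= 8.044 ML/d.

8.04 ML/d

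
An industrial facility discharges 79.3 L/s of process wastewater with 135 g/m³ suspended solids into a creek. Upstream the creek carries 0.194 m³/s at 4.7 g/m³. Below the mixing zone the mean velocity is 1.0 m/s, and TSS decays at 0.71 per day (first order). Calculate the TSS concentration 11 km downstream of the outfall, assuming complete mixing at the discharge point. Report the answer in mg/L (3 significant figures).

79.3 L/s = 0.0793 m³/s.
After complete mixing, C₀ = (0.0793·135 + 0.194·4.7) / 0.2733 = 42.51 mg/L.
Travel time t = 1.1e+04 m / 1.0 m/s = 1.1e+04 s = 0.1273 d.
C = 42.51·exp(−0.71·0.1273) = 42.51·0.9136 = 38.83 mg/L.

38.8 mg/L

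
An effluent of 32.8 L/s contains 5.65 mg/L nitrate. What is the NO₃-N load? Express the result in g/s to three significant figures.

0.185 g/s

32.8 L/s = 0.0328 m³/s.
Mass flux = Q·C = 0.0328 m³/s × 5.65 g/m³ = 0.1853 g/s.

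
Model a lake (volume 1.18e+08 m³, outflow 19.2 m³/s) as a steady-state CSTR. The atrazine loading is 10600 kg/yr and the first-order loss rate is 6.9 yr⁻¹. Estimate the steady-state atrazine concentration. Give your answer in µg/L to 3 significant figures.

7.46 µg/L

Outflow Q = 19.2 m³/s × 3.156e+07 s/yr = 6.059e+08 m³/yr.
Steady-state CSTR mass balance: W = Q·C + k·V·C, so C = W/(Q + kV).
Q + kV = 6.059e+08 + 6.9·1.18e+08 = 1.42e+09 m³/yr.
C = 10600/1.42e+09 = 7.464e-06 kg/m³ = 0.007464 mg/L = 7.464 µg/L.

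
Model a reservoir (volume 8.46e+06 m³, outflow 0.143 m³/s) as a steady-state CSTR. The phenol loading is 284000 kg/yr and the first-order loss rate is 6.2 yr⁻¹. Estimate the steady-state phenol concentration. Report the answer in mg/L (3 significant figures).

4.99 mg/L

Outflow Q = 0.143 m³/s × 3.156e+07 s/yr = 4.513e+06 m³/yr.
Steady-state CSTR mass balance: W = Q·C + k·V·C, so C = W/(Q + kV).
Q + kV = 4.513e+06 + 6.2·8.46e+06 = 5.696e+07 m³/yr.
C = 284000/5.696e+07 = 0.004986 kg/m³ = 4.986 mg/L.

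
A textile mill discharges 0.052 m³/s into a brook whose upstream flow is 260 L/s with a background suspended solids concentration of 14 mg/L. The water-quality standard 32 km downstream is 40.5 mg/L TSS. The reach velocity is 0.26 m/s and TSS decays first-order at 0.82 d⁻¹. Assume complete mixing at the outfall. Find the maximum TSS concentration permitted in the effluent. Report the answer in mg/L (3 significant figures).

711 mg/L

260 L/s = 0.26 m³/s.
Travel time to the compliance point: t = 3.2e+04/0.26 = 1.231e+05 s = 1.425 d; decay factor exp(−0.82·1.425) = 0.311.
So the concentration just after mixing may be at most 40.5/0.311 = 130.2 mg/L.
Mass balance: 130.2·0.312 = 0.052·Cₑ + 0.26·14.
Cₑ = (40.64 − 3.64) / 0.052 = 711.5 mg/L.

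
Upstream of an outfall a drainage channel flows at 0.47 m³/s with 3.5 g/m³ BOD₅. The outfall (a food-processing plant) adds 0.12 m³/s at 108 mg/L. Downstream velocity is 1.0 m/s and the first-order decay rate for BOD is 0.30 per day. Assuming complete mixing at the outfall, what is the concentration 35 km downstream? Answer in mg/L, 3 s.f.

After complete mixing, C₀ = (0.12·108 + 0.47·3.5) / 0.59 = 24.75 mg/L.
Travel time t = 3.5e+04 m / 1.0 m/s = 3.5e+04 s = 0.4051 d.
C = 24.75·exp(−0.30·0.4051) = 24.75·0.8856 = 21.92 mg/L.

21.9 mg/L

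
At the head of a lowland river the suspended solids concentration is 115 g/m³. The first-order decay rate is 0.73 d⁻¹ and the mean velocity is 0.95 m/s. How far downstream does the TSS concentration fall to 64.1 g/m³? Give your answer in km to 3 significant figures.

From C = C₀·e^(−kt), t = ln(C₀/C)/k = ln(115/64.1)/0.73 = 0.5845/0.73 = 0.8007 d.
Distance = v·t = 0.95 m/s × 6.918e+04 s = 6.572e+04 m = 65.72 km.

65.7 km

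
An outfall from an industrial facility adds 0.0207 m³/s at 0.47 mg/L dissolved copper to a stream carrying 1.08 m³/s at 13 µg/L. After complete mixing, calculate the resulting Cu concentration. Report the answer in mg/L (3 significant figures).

13 µg/L = 0.013 mg/L.
Flow-weighted mixing gives C = (0.0207·0.47 + 1.08·0.013) / (0.0207 + 1.08) = 0.02377/1.101 = 0.02159 mg/L.

0.0216 mg/L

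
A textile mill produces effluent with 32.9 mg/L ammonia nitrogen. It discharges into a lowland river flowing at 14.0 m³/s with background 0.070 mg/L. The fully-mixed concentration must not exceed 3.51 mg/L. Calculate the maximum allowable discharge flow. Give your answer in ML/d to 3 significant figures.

Mass balance at complete mixing: C_std·(Q_w + Q_r) = Q_w·C_e + Q_r·C_b.
Rearranging, Q_w = Q_r·(C_std − C_b)/(C_e − C_std) = 14.0·(3.51 − 0.07) / (32.9 − 3.51) = 1.639 m³/s.
= 141.6 ML/d.

142 ML/d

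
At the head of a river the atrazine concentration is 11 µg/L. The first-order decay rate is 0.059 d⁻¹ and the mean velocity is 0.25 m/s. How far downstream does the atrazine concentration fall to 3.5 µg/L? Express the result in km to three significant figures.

From C = C₀·e^(−kt), t = ln(C₀/C)/k = ln(11/3.5)/0.059 = 1.145/0.059 = 19.41 d.
Distance = v·t = 0.25 m/s × 1.677e+06 s = 4.192e+05 m = 419.2 km.

419 km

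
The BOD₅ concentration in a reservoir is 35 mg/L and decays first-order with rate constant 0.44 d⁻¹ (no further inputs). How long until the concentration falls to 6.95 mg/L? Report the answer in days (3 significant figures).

t = ln(C₀/C)/k = ln(35/6.95)/0.44 = 1.617/0.44 = 3.674 d.

3.67 d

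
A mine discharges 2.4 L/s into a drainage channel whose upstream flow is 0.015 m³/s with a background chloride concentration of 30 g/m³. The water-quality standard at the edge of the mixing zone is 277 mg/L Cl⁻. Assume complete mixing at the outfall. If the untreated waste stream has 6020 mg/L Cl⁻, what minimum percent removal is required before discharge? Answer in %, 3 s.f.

2.4 L/s = 0.0024 m³/s.
Mass balance: 277·0.0174 = 0.0024·Cₑ + 0.015·30.
Cₑ = (4.82 − 0.45) / 0.0024 = 1821 mg/L.
Required removal = 1 − 1821/6020 = 69.75 %.

69.8 %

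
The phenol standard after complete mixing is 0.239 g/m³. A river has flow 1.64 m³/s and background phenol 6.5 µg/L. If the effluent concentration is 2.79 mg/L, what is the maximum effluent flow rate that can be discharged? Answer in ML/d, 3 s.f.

12.9 ML/d

6.5 µg/L = 0.0065 mg/L.
Mass balance at complete mixing: C_std·(Q_w + Q_r) = Q_w·C_e + Q_r·C_b.
Rearranging, Q_w = Q_r·(C_std − C_b)/(C_e − C_std) = 1.64·(0.239 − 0.0065) / (2.79 − 0.239) = 0.1495 m³/s.
= 12.91 ML/d.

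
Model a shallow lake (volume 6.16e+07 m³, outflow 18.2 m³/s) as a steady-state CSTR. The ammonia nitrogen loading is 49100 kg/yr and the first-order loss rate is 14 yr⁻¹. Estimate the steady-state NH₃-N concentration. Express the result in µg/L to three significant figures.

34.2 µg/L

Outflow Q = 18.2 m³/s × 3.156e+07 s/yr = 5.743e+08 m³/yr.
Steady-state CSTR mass balance: W = Q·C + k·V·C, so C = W/(Q + kV).
Q + kV = 5.743e+08 + 14·6.16e+07 = 1.437e+09 m³/yr.
C = 49100/1.437e+09 = 3.417e-05 kg/m³ = 0.03417 mg/L = 34.17 µg/L.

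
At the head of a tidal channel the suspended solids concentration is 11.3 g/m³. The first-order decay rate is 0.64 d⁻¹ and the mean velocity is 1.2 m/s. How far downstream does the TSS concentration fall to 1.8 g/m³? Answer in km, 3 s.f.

298 km

From C = C₀·e^(−kt), t = ln(C₀/C)/k = ln(11.3/1.8)/0.64 = 1.837/0.64 = 2.87 d.
Distance = v·t = 1.2 m/s × 2.48e+05 s = 2.976e+05 m = 297.6 km.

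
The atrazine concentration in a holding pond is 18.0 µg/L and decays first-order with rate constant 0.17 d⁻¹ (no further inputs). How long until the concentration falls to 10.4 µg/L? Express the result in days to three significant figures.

t = ln(C₀/C)/k = ln(18.0/10.4)/0.17 = 0.5486/0.17 = 3.227 d.

3.23 d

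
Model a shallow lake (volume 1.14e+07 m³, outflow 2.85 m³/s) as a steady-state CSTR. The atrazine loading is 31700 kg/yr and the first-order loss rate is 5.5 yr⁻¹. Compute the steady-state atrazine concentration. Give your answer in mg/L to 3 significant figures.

Outflow Q = 2.85 m³/s × 3.156e+07 s/yr = 8.994e+07 m³/yr.
Steady-state CSTR mass balance: W = Q·C + k·V·C, so C = W/(Q + kV).
Q + kV = 8.994e+07 + 5.5·1.14e+07 = 1.526e+08 m³/yr.
C = 31700/1.526e+08 = 0.0002077 kg/m³ = 0.2077 mg/L.

0.208 mg/L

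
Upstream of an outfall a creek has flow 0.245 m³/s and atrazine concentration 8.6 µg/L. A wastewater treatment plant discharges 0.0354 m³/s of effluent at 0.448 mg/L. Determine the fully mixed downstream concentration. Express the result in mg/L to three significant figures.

8.6 µg/L = 0.0086 mg/L.
By mass balance at complete mixing, C = (0.0354·0.448 + 0.245·0.0086) / (0.0354 + 0.245) = 0.01797/0.2804 = 0.06407 mg/L.

0.0641 mg/L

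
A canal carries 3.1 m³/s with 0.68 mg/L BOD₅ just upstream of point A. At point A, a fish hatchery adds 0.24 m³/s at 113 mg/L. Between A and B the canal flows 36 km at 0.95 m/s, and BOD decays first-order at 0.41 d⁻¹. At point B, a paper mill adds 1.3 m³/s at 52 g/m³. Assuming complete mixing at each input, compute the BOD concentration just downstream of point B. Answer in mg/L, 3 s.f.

After input A: C = (3.1·0.68 + 0.24·113) / 3.34 = 8.751 mg/L.
Over the 36 km reach to input B (t = 3.789e+04 s = 0.4386 d), decay gives C = 8.751·exp(−0.41·0.4386) = 7.311 mg/L.
After input B: C = (3.34·7.311 + 1.3·52) / 4.64 = 19.83 mg/L.

19.8 mg/L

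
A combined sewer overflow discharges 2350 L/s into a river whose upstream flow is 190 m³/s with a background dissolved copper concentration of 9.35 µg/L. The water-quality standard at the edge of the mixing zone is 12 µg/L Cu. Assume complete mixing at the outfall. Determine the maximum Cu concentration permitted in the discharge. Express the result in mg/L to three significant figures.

0.226 mg/L

2350 L/s = 2.35 m³/s.
9.35 µg/L = 0.00935 mg/L.
12 µg/L = 0.012 mg/L.
Mass balance: 0.012·192.3 = 2.35·Cₑ + 190·0.00935.
Cₑ = (2.308 − 1.777) / 2.35 = 0.2263 mg/L.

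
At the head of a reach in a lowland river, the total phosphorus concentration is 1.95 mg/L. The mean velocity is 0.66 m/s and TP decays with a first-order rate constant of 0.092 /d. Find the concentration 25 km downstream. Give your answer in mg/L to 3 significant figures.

Travel time t = 25 km / 0.66 m/s = 2.5e+04/0.66 = 3.788e+04 s = 0.4384 d.
First-order decay: C = 1.95·exp(−0.092·0.4384) = 1.95·0.9605 = 1.873 mg/L.

1.87 mg/L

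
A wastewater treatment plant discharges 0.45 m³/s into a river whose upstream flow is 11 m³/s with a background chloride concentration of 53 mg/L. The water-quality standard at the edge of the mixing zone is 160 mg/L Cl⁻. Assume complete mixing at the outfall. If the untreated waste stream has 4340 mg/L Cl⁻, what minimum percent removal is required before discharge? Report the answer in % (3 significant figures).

Mass balance: 160·11.45 = 0.45·Cₑ + 11·53.
Cₑ = (1832 − 583) / 0.45 = 2776 mg/L.
Required removal = 1 − 2776/4340 = 36.05 %.

36.0 %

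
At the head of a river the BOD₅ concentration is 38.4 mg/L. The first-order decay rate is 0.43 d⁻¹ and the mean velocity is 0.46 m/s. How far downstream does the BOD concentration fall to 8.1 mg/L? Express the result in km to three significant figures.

144 km

From C = C₀·e^(−kt), t = ln(C₀/C)/k = ln(38.4/8.1)/0.43 = 1.556/0.43 = 3.619 d.
Distance = v·t = 0.46 m/s × 3.127e+05 s = 1.438e+05 m = 143.8 km.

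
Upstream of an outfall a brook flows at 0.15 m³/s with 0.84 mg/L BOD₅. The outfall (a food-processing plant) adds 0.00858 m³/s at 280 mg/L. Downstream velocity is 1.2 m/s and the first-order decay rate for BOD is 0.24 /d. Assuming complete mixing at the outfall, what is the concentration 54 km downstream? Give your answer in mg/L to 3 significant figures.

After complete mixing, C₀ = (0.00858·280 + 0.15·0.84) / 0.1586 = 15.94 mg/L.
Travel time t = 5.4e+04 m / 1.2 m/s = 4.5e+04 s = 0.5208 d.
C = 15.94·exp(−0.24·0.5208) = 15.94·0.8825 = 14.07 mg/L.

14.1 mg/L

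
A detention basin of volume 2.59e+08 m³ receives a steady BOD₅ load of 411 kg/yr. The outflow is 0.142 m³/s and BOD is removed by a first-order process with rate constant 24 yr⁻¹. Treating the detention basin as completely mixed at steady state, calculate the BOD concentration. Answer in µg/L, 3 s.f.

Outflow Q = 0.142 m³/s × 3.156e+07 s/yr = 4.481e+06 m³/yr.
Steady-state CSTR mass balance: W = Q·C + k·V·C, so C = W/(Q + kV).
Q + kV = 4.481e+06 + 24·2.59e+08 = 6.22e+09 m³/yr.
C = 411/6.22e+09 = 6.607e-08 kg/m³ = 6.607e-05 mg/L = 0.06607 µg/L.

0.0661 µg/L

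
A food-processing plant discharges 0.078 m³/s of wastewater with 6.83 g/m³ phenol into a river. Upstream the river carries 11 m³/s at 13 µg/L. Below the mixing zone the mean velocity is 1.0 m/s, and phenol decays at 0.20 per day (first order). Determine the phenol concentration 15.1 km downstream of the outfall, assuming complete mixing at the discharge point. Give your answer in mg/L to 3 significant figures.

13 µg/L = 0.013 mg/L.
After complete mixing, C₀ = (0.078·6.83 + 11·0.013) / 11.08 = 0.061 mg/L.
Travel time t = 1.51e+04 m / 1.0 m/s = 1.51e+04 s = 0.1748 d.
C = 0.061·exp(−0.20·0.1748) = 0.061·0.9657 = 0.0589 mg/L.

0.0589 mg/L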